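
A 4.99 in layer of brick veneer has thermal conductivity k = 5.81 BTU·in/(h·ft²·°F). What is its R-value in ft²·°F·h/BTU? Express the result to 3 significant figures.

R = L/k = 4.99/5.81 = 0.8589 ft²·°F·h/BTU

0.859 ft²·°F·h/BTU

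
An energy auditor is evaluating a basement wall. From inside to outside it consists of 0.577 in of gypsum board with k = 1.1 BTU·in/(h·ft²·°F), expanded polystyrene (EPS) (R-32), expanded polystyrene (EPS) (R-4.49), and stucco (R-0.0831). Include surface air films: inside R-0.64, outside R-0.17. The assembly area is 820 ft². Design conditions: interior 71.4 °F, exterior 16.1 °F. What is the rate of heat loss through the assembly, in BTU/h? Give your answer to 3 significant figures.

0.577/1.1 = 0.5245
R_total = 0.64 + 0.5245 + 32 + 4.49 + 0.0831 + 0.17 = 37.91 ft²·°F·h/BTU
Q = A·ΔT/R = 820 × (71.4 − 16.1) / 37.91 = 1196 BTU/h

1200 BTU/h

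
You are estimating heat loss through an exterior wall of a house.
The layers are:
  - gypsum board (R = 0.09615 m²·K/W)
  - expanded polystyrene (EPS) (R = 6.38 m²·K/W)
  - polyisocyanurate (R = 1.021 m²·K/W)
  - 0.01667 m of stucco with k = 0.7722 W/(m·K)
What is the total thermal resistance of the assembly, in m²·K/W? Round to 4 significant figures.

7.519 m²·K/W

0.01667/0.7722 = 0.021588
R_total = 0.09615 + 6.38 + 1.021 + 0.021588 = 7.5187 m²·K/W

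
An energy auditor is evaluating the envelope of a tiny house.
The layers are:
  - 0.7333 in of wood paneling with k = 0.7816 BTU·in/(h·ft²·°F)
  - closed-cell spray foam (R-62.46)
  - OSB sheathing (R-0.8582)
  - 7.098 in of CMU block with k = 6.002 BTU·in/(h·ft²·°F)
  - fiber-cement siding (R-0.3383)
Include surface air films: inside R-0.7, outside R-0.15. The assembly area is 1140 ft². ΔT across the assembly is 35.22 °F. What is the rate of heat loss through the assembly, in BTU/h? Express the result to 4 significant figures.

602.6 BTU/h

0.7333/0.7816 = 0.9382
7.098/6.002 = 1.1826
R_total = 0.7 + 0.9382 + 62.46 + 0.8582 + 1.1826 + 0.3383 + 0.15 = 66.627 ft²·°F·h/BTU
Q = A·ΔT/R = 1140 × 35.22 / 66.627 = 602.62 BTU/h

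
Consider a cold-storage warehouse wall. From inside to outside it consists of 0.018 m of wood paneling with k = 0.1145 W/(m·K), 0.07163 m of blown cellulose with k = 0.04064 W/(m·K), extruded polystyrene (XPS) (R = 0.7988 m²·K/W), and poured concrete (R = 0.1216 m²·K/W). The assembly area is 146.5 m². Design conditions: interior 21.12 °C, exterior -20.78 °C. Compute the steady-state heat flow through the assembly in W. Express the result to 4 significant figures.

0.018/0.1145 = 0.15721
0.07163/0.04064 = 1.7625
R_total = 0.15721 + 1.7625 + 0.7988 + 0.1216 = 2.8402 m²·K/W
Q = A·ΔT/R = 146.5 × (21.12 − (-20.78)) / 2.8402 = 2161.3 W

2161 W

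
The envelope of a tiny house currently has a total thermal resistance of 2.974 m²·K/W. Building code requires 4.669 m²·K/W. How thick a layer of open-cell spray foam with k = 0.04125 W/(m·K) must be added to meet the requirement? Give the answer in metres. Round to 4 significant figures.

ΔR = 4.669 − 2.974 = 1.695 m²·K/W
L = ΔR × k = 1.695 × 0.04125 = 0.069919 m

0.06992 m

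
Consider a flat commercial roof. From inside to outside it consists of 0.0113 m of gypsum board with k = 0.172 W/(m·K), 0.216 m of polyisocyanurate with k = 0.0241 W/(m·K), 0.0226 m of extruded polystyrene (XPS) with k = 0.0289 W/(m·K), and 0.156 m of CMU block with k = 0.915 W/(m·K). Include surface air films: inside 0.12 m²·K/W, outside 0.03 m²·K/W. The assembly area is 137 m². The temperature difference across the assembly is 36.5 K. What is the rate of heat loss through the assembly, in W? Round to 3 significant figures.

494 W

0.0113/0.172 = 0.0657
0.216/0.0241 = 8.963
0.0226/0.0289 = 0.782
0.156/0.915 = 0.1705
R_total = 0.12 + 0.0657 + 8.963 + 0.782 + 0.1705 + 0.03 = 10.13 m²·K/W
Q = A·ΔT/R = 137 × 36.5 / 10.13 = 493.6 W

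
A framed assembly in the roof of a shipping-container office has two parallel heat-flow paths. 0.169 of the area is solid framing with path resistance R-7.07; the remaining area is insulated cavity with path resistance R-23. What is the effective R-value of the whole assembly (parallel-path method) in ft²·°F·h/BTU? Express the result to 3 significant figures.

16.7 ft²·°F·h/BTU

U_eff = 0.831/23 + 0.169/7.07 = 0.03613 + 0.0239 = 0.06003
R_eff = 1/U_eff = 16.66 ft²·°F·h/BTU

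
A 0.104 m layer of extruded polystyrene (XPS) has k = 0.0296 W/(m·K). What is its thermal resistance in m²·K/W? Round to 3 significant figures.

R = L/k = 0.104/0.0296 = 3.514 m²·K/W

3.51 m²·K/W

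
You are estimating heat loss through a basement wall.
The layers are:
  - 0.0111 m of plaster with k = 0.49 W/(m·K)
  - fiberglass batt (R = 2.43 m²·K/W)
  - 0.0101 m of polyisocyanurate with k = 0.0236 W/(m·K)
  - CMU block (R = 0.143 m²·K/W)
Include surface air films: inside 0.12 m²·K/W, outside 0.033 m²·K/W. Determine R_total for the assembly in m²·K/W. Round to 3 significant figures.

3.18 m²·K/W

0.0111/0.49 = 0.02265
0.0101/0.0236 = 0.428
R_total = 0.12 + 0.02265 + 2.43 + 0.428 + 0.143 + 0.033 = 3.177 m²·K/W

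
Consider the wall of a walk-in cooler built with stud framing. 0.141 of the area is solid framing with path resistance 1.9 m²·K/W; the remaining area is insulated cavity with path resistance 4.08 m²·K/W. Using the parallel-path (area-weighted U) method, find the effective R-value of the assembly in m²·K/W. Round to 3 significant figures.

3.51 m²·K/W

U_eff = 0.859/4.08 + 0.141/1.9 = 0.2105 + 0.07421 = 0.2847
R_eff = 1/U_eff = 3.512 m²·K/W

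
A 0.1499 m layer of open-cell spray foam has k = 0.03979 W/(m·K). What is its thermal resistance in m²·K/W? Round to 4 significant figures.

3.767 m²·K/W

R = L/k = 0.1499/0.03979 = 3.7673 m²·K/W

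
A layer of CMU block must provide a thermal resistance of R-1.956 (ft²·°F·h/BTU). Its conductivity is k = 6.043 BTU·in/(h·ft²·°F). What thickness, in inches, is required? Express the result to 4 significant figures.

11.82 in

L = R × k = 1.956 × 6.043 = 11.82 in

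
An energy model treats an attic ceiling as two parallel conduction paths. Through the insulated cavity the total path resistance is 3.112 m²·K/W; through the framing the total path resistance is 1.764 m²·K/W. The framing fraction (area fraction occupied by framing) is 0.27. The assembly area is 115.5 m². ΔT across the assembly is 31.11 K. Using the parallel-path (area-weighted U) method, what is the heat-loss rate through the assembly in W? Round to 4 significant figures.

U_eff = 0.73/3.112 + 0.27/1.764 = 0.23458 + 0.15306 = 0.38764
R_eff = 1/U_eff = 2.5797 m²·K/W
Q = 115.5 × 31.11 / 2.5797 = 1392.9 W

1393 W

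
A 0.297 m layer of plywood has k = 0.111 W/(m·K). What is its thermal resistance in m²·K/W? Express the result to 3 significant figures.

R = L/k = 0.297/0.111 = 2.676 m²·K/W

2.68 m²·K/W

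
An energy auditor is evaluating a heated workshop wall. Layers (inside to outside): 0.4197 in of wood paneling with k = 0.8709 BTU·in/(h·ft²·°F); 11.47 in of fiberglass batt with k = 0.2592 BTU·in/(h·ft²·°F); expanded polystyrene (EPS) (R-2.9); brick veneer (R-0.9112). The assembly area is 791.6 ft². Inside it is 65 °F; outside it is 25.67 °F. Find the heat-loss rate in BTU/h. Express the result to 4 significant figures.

641.3 BTU/h

0.4197/0.8709 = 0.48192
11.47/0.2592 = 44.252
R_total = 0.48192 + 44.252 + 2.9 + 0.9112 = 48.545 ft²·°F·h/BTU
Q = A·ΔT/R = 791.6 × (65 − 25.67) / 48.545 = 641.34 BTU/h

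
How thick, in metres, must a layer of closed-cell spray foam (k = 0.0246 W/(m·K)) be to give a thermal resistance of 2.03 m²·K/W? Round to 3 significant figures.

L = R·k = 2.03 × 0.0246 = 0.04994 m

0.0499 m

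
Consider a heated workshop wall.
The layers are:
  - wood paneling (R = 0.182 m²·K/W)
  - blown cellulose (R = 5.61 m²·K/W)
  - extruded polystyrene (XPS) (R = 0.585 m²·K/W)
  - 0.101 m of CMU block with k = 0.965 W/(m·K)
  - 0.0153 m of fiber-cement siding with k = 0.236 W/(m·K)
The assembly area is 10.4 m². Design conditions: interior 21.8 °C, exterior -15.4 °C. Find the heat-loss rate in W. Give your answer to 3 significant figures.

0.101/0.965 = 0.1047
0.0153/0.236 = 0.06483
R_total = 0.182 + 5.61 + 0.585 + 0.1047 + 0.06483 = 6.546 m²·K/W
Q = A·ΔT/R = 10.4 × (21.8 − (-15.4)) / 6.546 = 59.1 W

59.1 W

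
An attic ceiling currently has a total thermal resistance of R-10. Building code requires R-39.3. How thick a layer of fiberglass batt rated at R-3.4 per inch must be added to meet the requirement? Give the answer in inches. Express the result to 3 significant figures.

ΔR = 39.3 − 10 = 29.3 ft²·°F·h/BTU
L = ΔR / (R/in) = 29.3/3.4 = 8.618 in

8.62 in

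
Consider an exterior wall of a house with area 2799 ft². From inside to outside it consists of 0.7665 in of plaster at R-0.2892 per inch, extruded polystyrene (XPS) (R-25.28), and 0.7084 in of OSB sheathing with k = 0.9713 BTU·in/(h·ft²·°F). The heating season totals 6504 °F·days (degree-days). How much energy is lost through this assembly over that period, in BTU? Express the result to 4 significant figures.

16660000 BTU

0.7665 × 0.2892 = 0.22167
0.7084/0.9713 = 0.72933
R_total = 0.22167 + 25.28 + 0.72933 = 26.231 ft²·°F·h/BTU
E = A × HDD × 24 / R = 2799 × 6504 × 24 / 26.231 = 16656000 BTU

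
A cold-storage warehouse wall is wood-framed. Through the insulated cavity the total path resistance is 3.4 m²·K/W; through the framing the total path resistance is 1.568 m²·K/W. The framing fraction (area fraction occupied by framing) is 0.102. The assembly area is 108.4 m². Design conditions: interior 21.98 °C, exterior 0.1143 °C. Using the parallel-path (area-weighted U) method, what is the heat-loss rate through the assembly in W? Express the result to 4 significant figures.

780.2 W

U_eff = 0.898/3.4 + 0.102/1.568 = 0.26412 + 0.065051 = 0.32917
R_eff = 1/U_eff = 3.038 m²·K/W
Q = 108.4 × (21.98 − 0.1143) / 3.038 = 780.21 W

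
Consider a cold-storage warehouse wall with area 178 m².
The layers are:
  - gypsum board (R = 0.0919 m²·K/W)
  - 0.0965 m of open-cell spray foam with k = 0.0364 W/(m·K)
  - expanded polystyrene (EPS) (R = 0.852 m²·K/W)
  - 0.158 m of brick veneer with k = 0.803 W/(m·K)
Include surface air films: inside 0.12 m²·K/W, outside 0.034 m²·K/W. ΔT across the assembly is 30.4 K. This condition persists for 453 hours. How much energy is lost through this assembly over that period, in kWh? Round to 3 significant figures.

621 kWh

0.0965/0.0364 = 2.651
0.158/0.803 = 0.1968
R_total = 0.12 + 0.0919 + 2.651 + 0.852 + 0.1968 + 0.034 = 3.946 m²·K/W
Q = 178 × 30.4 / 3.946 = 1371 W
E = 1371 W × 453 h / 1000 = 621.2 kWh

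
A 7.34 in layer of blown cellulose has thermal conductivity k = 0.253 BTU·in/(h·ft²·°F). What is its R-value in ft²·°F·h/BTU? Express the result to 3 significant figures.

29.0 ft²·°F·h/BTU

R = L/k = 7.34/0.253 = 29.01 ft²·°F·h/BTU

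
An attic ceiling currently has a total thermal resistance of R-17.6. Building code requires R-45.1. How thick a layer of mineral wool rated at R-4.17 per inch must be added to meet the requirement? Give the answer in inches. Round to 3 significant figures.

6.59 in

ΔR = 45.1 − 17.6 = 27.5 ft²·°F·h/BTU
L = ΔR / (R/in) = 27.5/4.17 = 6.595 in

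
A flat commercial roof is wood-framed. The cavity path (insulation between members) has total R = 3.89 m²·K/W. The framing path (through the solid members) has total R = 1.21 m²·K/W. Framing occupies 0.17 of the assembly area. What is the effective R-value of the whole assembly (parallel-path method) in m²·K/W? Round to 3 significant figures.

2.83 m²·K/W

U_eff = 0.83/3.89 + 0.17/1.21 = 0.2134 + 0.1405 = 0.3539
R_eff = 1/U_eff = 2.826 m²·K/W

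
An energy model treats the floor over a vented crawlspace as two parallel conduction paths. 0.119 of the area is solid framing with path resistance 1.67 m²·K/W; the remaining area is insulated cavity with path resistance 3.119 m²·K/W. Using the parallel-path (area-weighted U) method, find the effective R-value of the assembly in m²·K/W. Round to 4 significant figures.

U_eff = 0.881/3.119 + 0.119/1.67 = 0.28246 + 0.071257 = 0.35372
R_eff = 1/U_eff = 2.8271 m²·K/W

2.827 m²·K/W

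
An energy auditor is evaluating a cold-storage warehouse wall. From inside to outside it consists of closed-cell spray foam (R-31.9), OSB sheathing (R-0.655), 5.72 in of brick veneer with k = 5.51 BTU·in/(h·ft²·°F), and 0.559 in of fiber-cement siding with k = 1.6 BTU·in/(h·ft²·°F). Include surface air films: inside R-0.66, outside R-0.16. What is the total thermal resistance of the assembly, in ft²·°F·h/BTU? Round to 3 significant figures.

34.8 ft²·°F·h/BTU

5.72/5.51 = 1.038
0.559/1.6 = 0.3494
R_total = 0.66 + 31.9 + 0.655 + 1.038 + 0.3494 + 0.16 = 34.76 ft²·°F·h/BTU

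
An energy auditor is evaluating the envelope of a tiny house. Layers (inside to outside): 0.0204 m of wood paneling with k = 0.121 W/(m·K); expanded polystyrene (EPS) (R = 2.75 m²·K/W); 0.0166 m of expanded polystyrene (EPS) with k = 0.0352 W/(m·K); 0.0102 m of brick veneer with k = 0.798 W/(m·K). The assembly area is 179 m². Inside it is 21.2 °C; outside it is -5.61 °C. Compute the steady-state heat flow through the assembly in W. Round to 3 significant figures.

0.0204/0.121 = 0.1686
0.0166/0.0352 = 0.4716
0.0102/0.798 = 0.01278
R_total = 0.1686 + 2.75 + 0.4716 + 0.01278 = 3.403 m²·K/W
Q = A·ΔT/R = 179 × (21.2 − (-5.61)) / 3.403 = 1410 W

1410 W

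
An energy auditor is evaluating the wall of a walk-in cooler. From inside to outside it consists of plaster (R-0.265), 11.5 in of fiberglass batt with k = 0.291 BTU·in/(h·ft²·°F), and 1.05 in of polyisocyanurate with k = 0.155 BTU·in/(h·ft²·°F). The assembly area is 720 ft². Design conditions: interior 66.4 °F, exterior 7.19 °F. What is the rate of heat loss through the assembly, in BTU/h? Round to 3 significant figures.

11.5/0.291 = 39.52
1.05/0.155 = 6.774
R_total = 0.265 + 39.52 + 6.774 = 46.56 ft²·°F·h/BTU
Q = A·ΔT/R = 720 × (66.4 − 7.19) / 46.56 = 915.7 BTU/h

916 BTU/h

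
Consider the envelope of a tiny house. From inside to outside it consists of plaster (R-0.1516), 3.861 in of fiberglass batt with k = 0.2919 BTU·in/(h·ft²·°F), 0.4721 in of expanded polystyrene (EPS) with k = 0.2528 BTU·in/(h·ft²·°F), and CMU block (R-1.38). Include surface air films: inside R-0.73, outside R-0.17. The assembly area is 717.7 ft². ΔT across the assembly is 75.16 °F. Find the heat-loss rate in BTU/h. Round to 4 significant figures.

3078 BTU/h

3.861/0.2919 = 13.227
0.4721/0.2528 = 1.8675
R_total = 0.73 + 0.1516 + 13.227 + 1.8675 + 1.38 + 0.17 = 17.526 ft²·°F·h/BTU
Q = A·ΔT/R = 717.7 × 75.16 / 17.526 = 3077.8 BTU/h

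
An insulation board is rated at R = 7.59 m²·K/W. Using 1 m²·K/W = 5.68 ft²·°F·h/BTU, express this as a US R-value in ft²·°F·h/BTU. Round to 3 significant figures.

R_US = 7.59 × 5.68 = 43.11

43.1 ft²·°F·h/BTU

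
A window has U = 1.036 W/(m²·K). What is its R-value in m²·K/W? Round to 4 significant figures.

R = 1/U = 1/1.036 = 0.96525

0.9653 m²·K/W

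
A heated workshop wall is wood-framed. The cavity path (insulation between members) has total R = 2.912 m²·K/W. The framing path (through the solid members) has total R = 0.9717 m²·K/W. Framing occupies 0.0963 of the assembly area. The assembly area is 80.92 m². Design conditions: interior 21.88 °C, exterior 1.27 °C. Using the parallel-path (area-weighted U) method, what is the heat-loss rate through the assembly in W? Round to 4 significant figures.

682.9 W

U_eff = 0.9037/2.912 + 0.0963/0.9717 = 0.31034 + 0.099105 = 0.40944
R_eff = 1/U_eff = 2.4424 m²·K/W
Q = 80.92 × (21.88 − 1.27) / 2.4424 = 682.85 W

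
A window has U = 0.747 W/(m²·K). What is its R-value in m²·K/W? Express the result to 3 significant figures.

1.34 m²·K/W

R = 1/U = 1/0.747 = 1.339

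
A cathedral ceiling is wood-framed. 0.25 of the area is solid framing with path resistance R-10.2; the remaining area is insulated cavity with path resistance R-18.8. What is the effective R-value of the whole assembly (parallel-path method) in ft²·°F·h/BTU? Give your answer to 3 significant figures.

U_eff = 0.75/18.8 + 0.25/10.2 = 0.03989 + 0.02451 = 0.0644
R_eff = 1/U_eff = 15.53 ft²·°F·h/BTU

15.5 ft²·°F·h/BTU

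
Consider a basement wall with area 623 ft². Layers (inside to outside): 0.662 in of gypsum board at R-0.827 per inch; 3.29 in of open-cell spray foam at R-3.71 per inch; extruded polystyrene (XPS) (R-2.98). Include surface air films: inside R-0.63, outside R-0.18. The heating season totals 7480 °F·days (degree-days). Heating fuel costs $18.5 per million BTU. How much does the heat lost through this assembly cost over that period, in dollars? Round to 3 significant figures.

125 dollars

0.662 × 0.827 = 0.5475
3.29 × 3.71 = 12.21
R_total = 0.63 + 0.5475 + 12.21 + 2.98 + 0.18 = 16.54 ft²·°F·h/BTU
E = A × HDD × 24 / R = 623 × 7480 × 24 / 16.54 = 6760000 BTU
Cost = 6760000/10⁶ × 18.5 = $125.1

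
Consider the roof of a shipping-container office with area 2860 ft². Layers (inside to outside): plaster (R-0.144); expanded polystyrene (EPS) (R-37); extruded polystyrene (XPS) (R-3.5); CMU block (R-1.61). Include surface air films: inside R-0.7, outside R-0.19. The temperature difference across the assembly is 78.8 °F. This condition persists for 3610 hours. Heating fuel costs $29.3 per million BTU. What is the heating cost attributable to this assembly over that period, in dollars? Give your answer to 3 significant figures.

553 dollars

R_total = 0.7 + 0.144 + 37 + 3.5 + 1.61 + 0.19 = 43.14 ft²·°F·h/BTU
Q = 2860 × 78.8 / 43.14 = 5224 BTU/h
E = 5224 × 3610 = 18860000 BTU
Cost = 18860000/10⁶ × 29.3 = $552.5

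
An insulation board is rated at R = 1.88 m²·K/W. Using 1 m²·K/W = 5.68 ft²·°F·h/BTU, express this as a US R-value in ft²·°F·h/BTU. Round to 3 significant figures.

R_US = 1.88 × 5.68 = 10.68

10.7 ft²·°F·h/BTU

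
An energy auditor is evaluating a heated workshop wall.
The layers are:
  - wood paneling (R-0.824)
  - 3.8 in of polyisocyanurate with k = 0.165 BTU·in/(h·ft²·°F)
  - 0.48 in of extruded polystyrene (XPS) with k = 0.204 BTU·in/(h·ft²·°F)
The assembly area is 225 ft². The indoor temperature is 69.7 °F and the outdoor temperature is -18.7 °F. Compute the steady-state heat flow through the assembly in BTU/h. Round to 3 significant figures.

3.8/0.165 = 23.03
0.48/0.204 = 2.353
R_total = 0.824 + 23.03 + 2.353 = 26.21 ft²·°F·h/BTU
Q = A·ΔT/R = 225 × (69.7 − (-18.7)) / 26.21 = 759 BTU/h

759 BTU/h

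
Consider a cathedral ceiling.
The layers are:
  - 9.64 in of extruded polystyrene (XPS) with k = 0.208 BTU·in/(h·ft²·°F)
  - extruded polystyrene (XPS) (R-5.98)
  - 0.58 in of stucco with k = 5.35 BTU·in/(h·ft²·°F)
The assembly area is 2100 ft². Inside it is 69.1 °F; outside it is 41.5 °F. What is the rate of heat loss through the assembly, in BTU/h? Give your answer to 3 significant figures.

9.64/0.208 = 46.35
0.58/5.35 = 0.1084
R_total = 46.35 + 5.98 + 0.1084 = 52.43 ft²·°F·h/BTU
Q = A·ΔT/R = 2100 × (69.1 − 41.5) / 52.43 = 1105 BTU/h

1110 BTU/h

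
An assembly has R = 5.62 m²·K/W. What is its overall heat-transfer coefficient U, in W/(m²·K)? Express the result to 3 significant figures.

U = 1/R = 1/5.62 = 0.1779

0.178 W/(m²·K)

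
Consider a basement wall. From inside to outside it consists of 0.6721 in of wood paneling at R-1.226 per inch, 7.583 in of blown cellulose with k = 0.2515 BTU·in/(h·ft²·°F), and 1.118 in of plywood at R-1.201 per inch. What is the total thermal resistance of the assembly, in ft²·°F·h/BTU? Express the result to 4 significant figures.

0.6721 × 1.226 = 0.82399
7.583/0.2515 = 30.151
1.118 × 1.201 = 1.3427
R_total = 0.82399 + 30.151 + 1.3427 = 32.318 ft²·°F·h/BTU

32.32 ft²·°F·h/BTU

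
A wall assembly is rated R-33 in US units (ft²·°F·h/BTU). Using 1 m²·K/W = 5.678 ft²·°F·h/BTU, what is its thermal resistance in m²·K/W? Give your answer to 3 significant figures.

5.81 m²·K/W

R_SI = 33/5.678 = 5.812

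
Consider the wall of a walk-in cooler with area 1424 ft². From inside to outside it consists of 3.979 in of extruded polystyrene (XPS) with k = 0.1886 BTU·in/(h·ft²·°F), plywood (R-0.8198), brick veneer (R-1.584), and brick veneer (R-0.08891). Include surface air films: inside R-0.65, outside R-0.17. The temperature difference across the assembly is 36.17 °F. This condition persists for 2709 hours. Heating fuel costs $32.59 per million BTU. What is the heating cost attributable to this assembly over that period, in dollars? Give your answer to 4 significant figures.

186.3 dollars

3.979/0.1886 = 21.098
R_total = 0.65 + 21.098 + 0.8198 + 1.584 + 0.08891 + 0.17 = 24.41 ft²·°F·h/BTU
Q = 1424 × 36.17 / 24.41 = 2110 BTU/h
E = 2110 × 2709 = 5716000 BTU
Cost = 5716000/10⁶ × 32.59 = $186.29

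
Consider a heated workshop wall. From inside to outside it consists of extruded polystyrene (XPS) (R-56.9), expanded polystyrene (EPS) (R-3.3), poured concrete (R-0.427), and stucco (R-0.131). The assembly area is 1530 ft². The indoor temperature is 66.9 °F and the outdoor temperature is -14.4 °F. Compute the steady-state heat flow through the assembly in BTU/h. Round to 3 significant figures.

2050 BTU/h

R_total = 56.9 + 3.3 + 0.427 + 0.131 = 60.76 ft²·°F·h/BTU
Q = A·ΔT/R = 1530 × (66.9 − (-14.4)) / 60.76 = 2047 BTU/h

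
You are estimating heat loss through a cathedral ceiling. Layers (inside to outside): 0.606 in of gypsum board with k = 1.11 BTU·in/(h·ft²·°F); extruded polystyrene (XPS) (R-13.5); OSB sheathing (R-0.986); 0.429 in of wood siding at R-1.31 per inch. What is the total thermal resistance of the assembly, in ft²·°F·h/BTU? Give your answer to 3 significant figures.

0.606/1.11 = 0.5459
0.429 × 1.31 = 0.562
R_total = 0.5459 + 13.5 + 0.986 + 0.562 = 15.59 ft²·°F·h/BTU

15.6 ft²·°F·h/BTU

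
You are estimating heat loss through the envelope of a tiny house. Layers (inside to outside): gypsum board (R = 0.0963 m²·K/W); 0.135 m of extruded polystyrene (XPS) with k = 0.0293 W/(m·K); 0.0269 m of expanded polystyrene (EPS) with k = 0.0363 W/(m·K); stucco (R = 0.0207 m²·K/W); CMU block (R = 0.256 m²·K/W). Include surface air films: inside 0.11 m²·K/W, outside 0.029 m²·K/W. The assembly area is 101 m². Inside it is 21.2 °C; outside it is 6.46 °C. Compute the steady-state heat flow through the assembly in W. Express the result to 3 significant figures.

0.135/0.0293 = 4.608
0.0269/0.0363 = 0.741
R_total = 0.11 + 0.0963 + 4.608 + 0.741 + 0.0207 + 0.256 + 0.029 = 5.861 m²·K/W
Q = A·ΔT/R = 101 × (21.2 − 6.46) / 5.861 = 254 W

254 W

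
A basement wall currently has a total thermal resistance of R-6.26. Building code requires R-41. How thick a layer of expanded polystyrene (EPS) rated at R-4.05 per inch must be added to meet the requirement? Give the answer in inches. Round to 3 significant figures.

ΔR = 41 − 6.26 = 34.74 ft²·°F·h/BTU
L = ΔR / (R/in) = 34.74/4.05 = 8.578 in

8.58 in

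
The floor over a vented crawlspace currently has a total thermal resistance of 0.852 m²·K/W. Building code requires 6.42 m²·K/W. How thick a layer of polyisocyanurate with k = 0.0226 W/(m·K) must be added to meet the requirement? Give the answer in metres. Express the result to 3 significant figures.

ΔR = 6.42 − 0.852 = 5.568 m²·K/W
L = ΔR × k = 5.568 × 0.0226 = 0.1258 m

0.126 m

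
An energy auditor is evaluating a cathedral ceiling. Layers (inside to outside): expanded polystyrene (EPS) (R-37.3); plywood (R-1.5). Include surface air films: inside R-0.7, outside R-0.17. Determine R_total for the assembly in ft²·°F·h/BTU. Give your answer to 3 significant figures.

R_total = 0.7 + 37.3 + 1.5 + 0.17 = 39.67 ft²·°F·h/BTU

39.7 ft²·°F·h/BTU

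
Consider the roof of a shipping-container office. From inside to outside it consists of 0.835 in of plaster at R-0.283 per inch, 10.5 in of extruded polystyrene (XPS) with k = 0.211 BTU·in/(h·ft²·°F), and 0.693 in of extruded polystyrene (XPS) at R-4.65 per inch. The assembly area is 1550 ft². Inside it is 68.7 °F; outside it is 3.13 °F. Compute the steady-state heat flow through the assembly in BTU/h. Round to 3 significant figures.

1910 BTU/h

0.835 × 0.283 = 0.2363
10.5/0.211 = 49.76
0.693 × 4.65 = 3.222
R_total = 0.2363 + 49.76 + 3.222 = 53.22 ft²·°F·h/BTU
Q = A·ΔT/R = 1550 × (68.7 − 3.13) / 53.22 = 1910 BTU/h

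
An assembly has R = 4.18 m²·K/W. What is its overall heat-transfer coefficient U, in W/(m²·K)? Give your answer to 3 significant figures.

U = 1/R = 1/4.18 = 0.2392

0.239 W/(m²·K)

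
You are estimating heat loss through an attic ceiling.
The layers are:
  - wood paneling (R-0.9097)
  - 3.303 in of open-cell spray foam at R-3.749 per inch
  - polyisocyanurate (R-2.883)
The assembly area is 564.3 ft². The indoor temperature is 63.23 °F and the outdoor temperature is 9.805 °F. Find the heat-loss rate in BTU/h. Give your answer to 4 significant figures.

1864 BTU/h

3.303 × 3.749 = 12.383
R_total = 0.9097 + 12.383 + 2.883 = 16.176 ft²·°F·h/BTU
Q = A·ΔT/R = 564.3 × (63.23 − 9.805) / 16.176 = 1863.8 BTU/h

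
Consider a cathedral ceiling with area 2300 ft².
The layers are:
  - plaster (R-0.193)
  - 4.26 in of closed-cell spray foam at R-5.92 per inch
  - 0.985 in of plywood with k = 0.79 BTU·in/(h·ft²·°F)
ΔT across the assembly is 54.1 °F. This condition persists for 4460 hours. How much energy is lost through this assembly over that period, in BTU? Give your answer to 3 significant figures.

20800000 BTU

4.26 × 5.92 = 25.22
0.985/0.79 = 1.247
R_total = 0.193 + 25.22 + 1.247 = 26.66 ft²·°F·h/BTU
Q = 2300 × 54.1 / 26.66 = 4667 BTU/h
E = 4667 × 4460 = 20820000 BTU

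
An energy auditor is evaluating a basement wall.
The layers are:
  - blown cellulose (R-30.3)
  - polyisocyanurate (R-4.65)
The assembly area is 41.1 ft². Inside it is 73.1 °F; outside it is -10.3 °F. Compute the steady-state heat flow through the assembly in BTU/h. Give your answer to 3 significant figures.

98.1 BTU/h

R_total = 30.3 + 4.65 = 34.95 ft²·°F·h/BTU
Q = A·ΔT/R = 41.1 × (73.1 − (-10.3)) / 34.95 = 98.08 BTU/h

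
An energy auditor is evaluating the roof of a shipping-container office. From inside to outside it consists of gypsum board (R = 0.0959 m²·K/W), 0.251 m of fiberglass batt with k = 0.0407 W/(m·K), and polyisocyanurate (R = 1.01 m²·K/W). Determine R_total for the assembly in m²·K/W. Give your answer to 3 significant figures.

7.27 m²·K/W

0.251/0.0407 = 6.167
R_total = 0.0959 + 6.167 + 1.01 = 7.273 m²·K/W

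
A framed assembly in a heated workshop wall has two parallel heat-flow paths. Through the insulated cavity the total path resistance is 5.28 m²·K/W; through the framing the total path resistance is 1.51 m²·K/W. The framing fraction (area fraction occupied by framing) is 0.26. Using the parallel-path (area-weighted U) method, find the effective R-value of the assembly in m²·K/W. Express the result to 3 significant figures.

U_eff = 0.74/5.28 + 0.26/1.51 = 0.1402 + 0.1722 = 0.3123
R_eff = 1/U_eff = 3.202 m²·K/W

3.20 m²·K/W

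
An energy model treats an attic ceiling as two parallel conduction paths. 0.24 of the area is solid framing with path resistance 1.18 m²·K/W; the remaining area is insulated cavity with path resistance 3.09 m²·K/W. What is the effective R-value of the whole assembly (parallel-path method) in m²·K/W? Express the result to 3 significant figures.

2.23 m²·K/W

U_eff = 0.76/3.09 + 0.24/1.18 = 0.246 + 0.2034 = 0.4493
R_eff = 1/U_eff = 2.225 m²·K/W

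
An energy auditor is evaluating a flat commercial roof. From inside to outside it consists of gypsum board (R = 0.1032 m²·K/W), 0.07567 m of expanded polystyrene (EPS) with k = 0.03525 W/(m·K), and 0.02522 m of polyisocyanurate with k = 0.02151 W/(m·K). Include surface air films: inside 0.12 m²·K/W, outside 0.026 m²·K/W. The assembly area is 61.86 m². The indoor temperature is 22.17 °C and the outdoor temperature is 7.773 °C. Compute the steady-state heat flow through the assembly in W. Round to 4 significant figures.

0.07567/0.03525 = 2.1467
0.02522/0.02151 = 1.1725
R_total = 0.12 + 0.1032 + 2.1467 + 1.1725 + 0.026 = 3.5683 m²·K/W
Q = A·ΔT/R = 61.86 × (22.17 − 7.773) / 3.5683 = 249.58 W

249.6 W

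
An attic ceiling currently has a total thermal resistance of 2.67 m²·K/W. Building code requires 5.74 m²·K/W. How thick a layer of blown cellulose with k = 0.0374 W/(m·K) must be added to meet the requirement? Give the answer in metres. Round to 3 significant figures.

ΔR = 5.74 − 2.67 = 3.07 m²·K/W
L = ΔR × k = 3.07 × 0.0374 = 0.1148 m

0.115 m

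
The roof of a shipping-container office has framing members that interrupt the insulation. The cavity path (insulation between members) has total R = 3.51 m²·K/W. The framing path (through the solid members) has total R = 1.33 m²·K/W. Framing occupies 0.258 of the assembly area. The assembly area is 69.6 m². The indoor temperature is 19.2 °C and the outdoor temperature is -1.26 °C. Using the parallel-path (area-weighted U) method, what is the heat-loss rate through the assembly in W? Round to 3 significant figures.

U_eff = 0.742/3.51 + 0.258/1.33 = 0.2114 + 0.194 = 0.4054
R_eff = 1/U_eff = 2.467 m²·K/W
Q = 69.6 × (19.2 − (-1.26)) / 2.467 = 577.3 W

577 W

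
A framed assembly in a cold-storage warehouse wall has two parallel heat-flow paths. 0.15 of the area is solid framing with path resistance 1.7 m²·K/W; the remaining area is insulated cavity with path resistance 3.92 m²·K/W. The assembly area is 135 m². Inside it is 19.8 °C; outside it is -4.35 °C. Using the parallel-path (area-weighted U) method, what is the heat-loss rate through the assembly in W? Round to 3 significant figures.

995 W

U_eff = 0.85/3.92 + 0.15/1.7 = 0.2168 + 0.08824 = 0.3051
R_eff = 1/U_eff = 3.278 m²·K/W
Q = 135 × (19.8 − (-4.35)) / 3.278 = 994.6 W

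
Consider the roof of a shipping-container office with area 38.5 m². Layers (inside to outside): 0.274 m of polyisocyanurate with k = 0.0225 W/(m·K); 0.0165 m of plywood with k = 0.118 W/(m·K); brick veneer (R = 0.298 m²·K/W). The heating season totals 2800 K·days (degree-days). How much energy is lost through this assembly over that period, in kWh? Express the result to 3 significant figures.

205 kWh

0.274/0.0225 = 12.18
0.0165/0.118 = 0.1398
R_total = 12.18 + 0.1398 + 0.298 = 12.62 m²·K/W
E = A × HDD × 24 / R / 1000 = 38.5 × 2800 × 24 / 12.62 / 1000 = 205.1 kWh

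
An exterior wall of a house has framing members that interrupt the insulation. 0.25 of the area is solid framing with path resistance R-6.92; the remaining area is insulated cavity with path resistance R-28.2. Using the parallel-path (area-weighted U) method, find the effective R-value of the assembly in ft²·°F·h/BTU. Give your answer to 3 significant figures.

15.9 ft²·°F·h/BTU

U_eff = 0.75/28.2 + 0.25/6.92 = 0.0266 + 0.03613 = 0.06272
R_eff = 1/U_eff = 15.94 ft²·°F·h/BTU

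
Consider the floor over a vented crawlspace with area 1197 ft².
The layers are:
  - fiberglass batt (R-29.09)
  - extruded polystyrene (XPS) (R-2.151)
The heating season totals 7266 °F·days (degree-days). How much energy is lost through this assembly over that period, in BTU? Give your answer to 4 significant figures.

6682000 BTU

R_total = 29.09 + 2.151 = 31.241 ft²·°F·h/BTU
E = A × HDD × 24 / R = 1197 × 7266 × 24 / 31.241 = 6681500 BTU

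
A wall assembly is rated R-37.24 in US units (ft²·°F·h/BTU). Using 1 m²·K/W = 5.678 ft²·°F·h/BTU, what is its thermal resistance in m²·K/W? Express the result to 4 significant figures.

6.559 m²·K/W

R_SI = 37.24/5.678 = 6.5586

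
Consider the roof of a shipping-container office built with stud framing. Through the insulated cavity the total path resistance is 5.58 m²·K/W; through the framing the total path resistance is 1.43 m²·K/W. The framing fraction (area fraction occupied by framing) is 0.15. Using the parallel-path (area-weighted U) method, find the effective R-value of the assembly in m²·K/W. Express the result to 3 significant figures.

3.89 m²·K/W

U_eff = 0.85/5.58 + 0.15/1.43 = 0.1523 + 0.1049 = 0.2572
R_eff = 1/U_eff = 3.888 m²·K/W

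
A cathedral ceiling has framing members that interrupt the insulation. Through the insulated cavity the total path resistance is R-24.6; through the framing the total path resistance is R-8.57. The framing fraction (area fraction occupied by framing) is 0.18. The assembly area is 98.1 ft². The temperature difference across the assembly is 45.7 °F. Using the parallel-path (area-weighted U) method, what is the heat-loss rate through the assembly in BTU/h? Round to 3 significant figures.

U_eff = 0.82/24.6 + 0.18/8.57 = 0.03333 + 0.021 = 0.05434
R_eff = 1/U_eff = 18.4 ft²·°F·h/BTU
Q = 98.1 × 45.7 / 18.4 = 243.6 BTU/h

244 BTU/h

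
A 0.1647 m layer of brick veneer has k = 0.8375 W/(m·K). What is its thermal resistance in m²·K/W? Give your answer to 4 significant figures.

R = L/k = 0.1647/0.8375 = 0.19666 m²·K/W

0.1967 m²·K/W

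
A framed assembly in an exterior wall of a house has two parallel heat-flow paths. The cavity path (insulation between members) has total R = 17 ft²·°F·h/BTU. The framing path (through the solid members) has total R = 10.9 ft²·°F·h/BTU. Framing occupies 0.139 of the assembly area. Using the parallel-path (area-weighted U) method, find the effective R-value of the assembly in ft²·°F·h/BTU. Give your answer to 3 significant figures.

15.8 ft²·°F·h/BTU

U_eff = 0.861/17 + 0.139/10.9 = 0.05065 + 0.01275 = 0.0634
R_eff = 1/U_eff = 15.77 ft²·°F·h/BTU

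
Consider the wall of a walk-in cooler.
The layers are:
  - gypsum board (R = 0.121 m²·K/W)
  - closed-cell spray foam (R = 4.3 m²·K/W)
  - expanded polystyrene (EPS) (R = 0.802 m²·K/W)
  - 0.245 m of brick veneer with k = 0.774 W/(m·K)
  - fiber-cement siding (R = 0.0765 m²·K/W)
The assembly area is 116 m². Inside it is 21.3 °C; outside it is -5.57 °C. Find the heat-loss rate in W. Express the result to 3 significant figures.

0.245/0.774 = 0.3165
R_total = 0.121 + 4.3 + 0.802 + 0.3165 + 0.0765 = 5.616 m²·K/W
Q = A·ΔT/R = 116 × (21.3 − (-5.57)) / 5.616 = 555 W

555 W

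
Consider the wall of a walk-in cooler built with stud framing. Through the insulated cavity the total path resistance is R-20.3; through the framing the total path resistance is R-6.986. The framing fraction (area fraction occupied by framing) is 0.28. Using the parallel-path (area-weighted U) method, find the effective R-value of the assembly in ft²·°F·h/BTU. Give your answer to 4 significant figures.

U_eff = 0.72/20.3 + 0.28/6.986 = 0.035468 + 0.04008 = 0.075548
R_eff = 1/U_eff = 13.237 ft²·°F·h/BTU

13.24 ft²·°F·h/BTU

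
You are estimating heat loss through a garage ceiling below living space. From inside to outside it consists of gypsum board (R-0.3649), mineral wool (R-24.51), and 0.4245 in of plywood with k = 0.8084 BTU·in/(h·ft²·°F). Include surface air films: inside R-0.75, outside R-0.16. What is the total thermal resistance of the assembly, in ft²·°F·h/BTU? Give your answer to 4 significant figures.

0.4245/0.8084 = 0.52511
R_total = 0.75 + 0.3649 + 24.51 + 0.52511 + 0.16 = 26.31 ft²·°F·h/BTU

26.31 ft²·°F·h/BTU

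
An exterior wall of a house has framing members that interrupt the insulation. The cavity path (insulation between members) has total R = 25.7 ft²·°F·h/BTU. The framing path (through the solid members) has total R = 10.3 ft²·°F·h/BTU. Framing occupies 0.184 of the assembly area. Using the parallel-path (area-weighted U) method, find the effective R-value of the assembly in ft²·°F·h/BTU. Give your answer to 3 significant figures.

U_eff = 0.816/25.7 + 0.184/10.3 = 0.03175 + 0.01786 = 0.04962
R_eff = 1/U_eff = 20.16 ft²·°F·h/BTU

20.2 ft²·°F·h/BTU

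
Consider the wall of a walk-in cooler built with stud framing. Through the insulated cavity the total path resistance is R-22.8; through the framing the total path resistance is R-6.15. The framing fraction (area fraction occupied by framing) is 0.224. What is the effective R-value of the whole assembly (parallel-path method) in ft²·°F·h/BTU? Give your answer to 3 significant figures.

U_eff = 0.776/22.8 + 0.224/6.15 = 0.03404 + 0.03642 = 0.07046
R_eff = 1/U_eff = 14.19 ft²·°F·h/BTU

14.2 ft²·°F·h/BTU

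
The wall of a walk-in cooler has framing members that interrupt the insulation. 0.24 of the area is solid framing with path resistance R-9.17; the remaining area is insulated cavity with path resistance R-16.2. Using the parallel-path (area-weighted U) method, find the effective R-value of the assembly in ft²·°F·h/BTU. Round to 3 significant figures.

13.7 ft²·°F·h/BTU

U_eff = 0.76/16.2 + 0.24/9.17 = 0.04691 + 0.02617 = 0.07309
R_eff = 1/U_eff = 13.68 ft²·°F·h/BTU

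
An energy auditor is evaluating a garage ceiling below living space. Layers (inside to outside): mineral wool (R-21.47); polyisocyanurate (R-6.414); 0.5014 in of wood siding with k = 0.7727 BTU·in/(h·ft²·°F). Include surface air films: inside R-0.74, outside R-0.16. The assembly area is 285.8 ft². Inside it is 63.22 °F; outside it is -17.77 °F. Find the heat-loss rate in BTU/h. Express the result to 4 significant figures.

0.5014/0.7727 = 0.64889
R_total = 0.74 + 21.47 + 6.414 + 0.64889 + 0.16 = 29.433 ft²·°F·h/BTU
Q = A·ΔT/R = 285.8 × (63.22 − (-17.77)) / 29.433 = 786.43 BTU/h

786.4 BTU/h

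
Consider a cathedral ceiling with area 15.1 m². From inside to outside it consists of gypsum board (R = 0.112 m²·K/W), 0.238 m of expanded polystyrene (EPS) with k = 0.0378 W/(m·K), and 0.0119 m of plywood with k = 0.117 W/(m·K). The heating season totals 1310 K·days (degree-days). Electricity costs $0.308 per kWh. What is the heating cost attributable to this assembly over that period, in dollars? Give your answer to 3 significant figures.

22.5 dollars

0.238/0.0378 = 6.296
0.0119/0.117 = 0.1017
R_total = 0.112 + 6.296 + 0.1017 = 6.51 m²·K/W
E = A × HDD × 24 / R / 1000 = 15.1 × 1310 × 24 / 6.51 / 1000 = 72.93 kWh
Cost = 72.93 × 0.308 = $22.46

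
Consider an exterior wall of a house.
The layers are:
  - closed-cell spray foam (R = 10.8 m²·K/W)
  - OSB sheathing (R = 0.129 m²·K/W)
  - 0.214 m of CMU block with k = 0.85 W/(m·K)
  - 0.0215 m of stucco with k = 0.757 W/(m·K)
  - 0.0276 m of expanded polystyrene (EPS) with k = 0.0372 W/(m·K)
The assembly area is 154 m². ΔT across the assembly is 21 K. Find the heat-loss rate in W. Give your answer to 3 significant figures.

0.214/0.85 = 0.2518
0.0215/0.757 = 0.0284
0.0276/0.0372 = 0.7419
R_total = 10.8 + 0.129 + 0.2518 + 0.0284 + 0.7419 = 11.95 m²·K/W
Q = A·ΔT/R = 154 × 21 / 11.95 = 270.6 W

271 W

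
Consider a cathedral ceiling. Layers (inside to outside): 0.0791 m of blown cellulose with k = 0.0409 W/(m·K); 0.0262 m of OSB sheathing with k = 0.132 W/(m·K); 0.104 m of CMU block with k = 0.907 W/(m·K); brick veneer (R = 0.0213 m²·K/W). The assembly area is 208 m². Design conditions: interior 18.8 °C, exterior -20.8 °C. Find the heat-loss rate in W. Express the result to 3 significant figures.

3630 W

0.0791/0.0409 = 1.934
0.0262/0.132 = 0.1985
0.104/0.907 = 0.1147
R_total = 1.934 + 0.1985 + 0.1147 + 0.0213 = 2.268 m²·K/W
Q = A·ΔT/R = 208 × (18.8 − (-20.8)) / 2.268 = 3631 W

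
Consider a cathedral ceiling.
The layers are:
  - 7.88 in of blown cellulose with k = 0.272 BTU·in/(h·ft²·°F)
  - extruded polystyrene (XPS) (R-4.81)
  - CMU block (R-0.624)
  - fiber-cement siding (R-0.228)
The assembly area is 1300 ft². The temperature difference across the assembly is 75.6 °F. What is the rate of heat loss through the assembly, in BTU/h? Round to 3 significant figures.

2840 BTU/h

7.88/0.272 = 28.97
R_total = 28.97 + 4.81 + 0.624 + 0.228 = 34.63 ft²·°F·h/BTU
Q = A·ΔT/R = 1300 × 75.6 / 34.63 = 2838 BTU/h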